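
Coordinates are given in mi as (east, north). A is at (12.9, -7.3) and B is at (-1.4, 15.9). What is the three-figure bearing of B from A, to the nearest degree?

328°

Δeast = -1.4 − 12.9 = -14.30; Δnorth = 15.9 − -7.3 = 23.20.
Bearing = atan2(Δeast, Δnorth) mod 360° = 328.35° ≈ 328°.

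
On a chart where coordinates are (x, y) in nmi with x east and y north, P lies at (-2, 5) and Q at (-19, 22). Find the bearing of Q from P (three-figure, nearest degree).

Δeast = -19 − -2 = -17.00; Δnorth = 22 − 5 = 17.00.
Bearing = atan2(Δeast, Δnorth) mod 360° = 315.00° ≈ 315°.

315°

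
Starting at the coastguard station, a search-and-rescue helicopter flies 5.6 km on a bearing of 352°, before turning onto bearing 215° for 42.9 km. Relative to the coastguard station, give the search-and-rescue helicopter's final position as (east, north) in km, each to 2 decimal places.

Leg 1 (352°, 5.6 km): east 5.6 sin 352° = -0.78, north 5.6 cos 352° = 5.55
Leg 2 (215°, 42.9 km): east 42.9 sin 215° = -24.61, north 42.9 cos 215° = -35.14
Summing: -25.39 km east, -29.60 km north → (-25.39, -29.60).

(-25.39, -29.60)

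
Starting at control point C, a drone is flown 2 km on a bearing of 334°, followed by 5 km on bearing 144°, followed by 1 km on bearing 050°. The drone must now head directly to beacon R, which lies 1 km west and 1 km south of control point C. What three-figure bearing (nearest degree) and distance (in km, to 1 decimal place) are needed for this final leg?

279°, 3.9 km

Leg 1 (334°, 2 km): east 2 sin 334° = -0.88, north 2 cos 334° = 1.80
Leg 2 (144°, 5 km): east 5 sin 144° = 2.94, north 5 cos 144° = -4.05
Leg 3 (050°, 1 km): east 1 sin 50° = 0.77, north 1 cos 50° = 0.64
Current position: (2.83, -1.60). Target: (-1, -1). Remaining: Δeast = -3.83, Δnorth = 0.60.
Bearing = atan2(-3.83, 0.60) mod 360° = 278.98°; distance = √((-3.83)² + (0.60)²) = 3.876 km.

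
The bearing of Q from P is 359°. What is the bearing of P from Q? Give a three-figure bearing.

179°

Back-bearing = 359° − 180° = 179°.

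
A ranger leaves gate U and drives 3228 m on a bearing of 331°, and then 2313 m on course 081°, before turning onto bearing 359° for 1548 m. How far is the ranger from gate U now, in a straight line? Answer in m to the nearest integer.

Leg 1 (331°, 3228 m): east 3228 sin 331° = -1564.97, north 3228 cos 331° = 2823.27
Leg 2 (081°, 2313 m): east 2313 sin 81° = 2284.52, north 2313 cos 81° = 361.83
Leg 3 (359°, 1548 m): east 1548 sin 359° = -27.02, north 1548 cos 359° = 1547.76
Net: 692.54 east, 4732.87 north. Distance = √((692.54)² + (4732.87)²) = 4783.270 m.

4783 m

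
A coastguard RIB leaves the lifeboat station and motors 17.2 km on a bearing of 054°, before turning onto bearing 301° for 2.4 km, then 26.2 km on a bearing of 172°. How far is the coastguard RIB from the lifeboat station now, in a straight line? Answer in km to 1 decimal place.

21.3 km

Leg 1 (054°, 17.2 km): east 17.2 sin 54° = 13.92, north 17.2 cos 54° = 10.11
Leg 2 (301°, 2.4 km): east 2.4 sin 301° = -2.06, north 2.4 cos 301° = 1.24
Leg 3 (172°, 26.2 km): east 26.2 sin 172° = 3.65, north 26.2 cos 172° = -25.95
Net: 15.50 east, -14.60 north. Distance = √((15.50)² + (-14.60)²) = 21.296 km.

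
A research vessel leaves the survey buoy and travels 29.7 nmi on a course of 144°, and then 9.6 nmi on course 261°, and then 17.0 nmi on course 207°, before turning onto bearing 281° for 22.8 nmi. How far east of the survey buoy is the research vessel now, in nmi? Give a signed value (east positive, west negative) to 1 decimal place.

-22.1 nmi

Leg 1 (144°, 29.7 nmi): east 29.7 sin 144° = 17.46, north 29.7 cos 144° = -24.03
Leg 2 (261°, 9.6 nmi): east 9.6 sin 261° = -9.48, north 9.6 cos 261° = -1.50
Leg 3 (207°, 17.0 nmi): east 17.0 sin 207° = -7.72, north 17.0 cos 207° = -15.15
Leg 4 (281°, 22.8 nmi): east 22.8 sin 281° = -22.38, north 22.8 cos 281° = 4.35
Net east component: -22.12 nmi.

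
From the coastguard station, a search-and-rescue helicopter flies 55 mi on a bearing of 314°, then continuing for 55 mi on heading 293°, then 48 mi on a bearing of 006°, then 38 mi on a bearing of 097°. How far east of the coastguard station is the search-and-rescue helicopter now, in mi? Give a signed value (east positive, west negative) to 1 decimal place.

-47.5 mi

Leg 1 (314°, 55 mi): east 55 sin 314° = -39.56, north 55 cos 314° = 38.21
Leg 2 (293°, 55 mi): east 55 sin 293° = -50.63, north 55 cos 293° = 21.49
Leg 3 (006°, 48 mi): east 48 sin 6° = 5.02, north 48 cos 6° = 47.74
Leg 4 (097°, 38 mi): east 38 sin 97° = 37.72, north 38 cos 97° = -4.63
Net east component: -47.46 mi.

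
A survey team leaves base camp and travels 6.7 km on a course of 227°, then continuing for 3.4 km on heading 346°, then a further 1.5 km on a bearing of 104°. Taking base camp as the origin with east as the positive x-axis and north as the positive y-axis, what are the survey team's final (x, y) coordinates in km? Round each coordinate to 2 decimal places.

Leg 1 (227°, 6.7 km): east 6.7 sin 227° = -4.90, north 6.7 cos 227° = -4.57
Leg 2 (346°, 3.4 km): east 3.4 sin 346° = -0.82, north 3.4 cos 346° = 3.30
Leg 3 (104°, 1.5 km): east 1.5 sin 104° = 1.46, north 1.5 cos 104° = -0.36
Summing: -4.27 km east, -1.63 km north → (-4.27, -1.63).

(-4.27, -1.63)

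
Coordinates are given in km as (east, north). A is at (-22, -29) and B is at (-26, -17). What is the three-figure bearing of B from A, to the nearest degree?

Δeast = -26 − -22 = -4.00; Δnorth = -17 − -29 = 12.00.
Bearing = atan2(Δeast, Δnorth) mod 360° = 341.57° ≈ 342°.

342°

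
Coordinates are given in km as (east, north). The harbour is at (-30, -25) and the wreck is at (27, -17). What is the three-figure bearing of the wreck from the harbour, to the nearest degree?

Δeast = 27 − -30 = 57.00; Δnorth = -17 − -25 = 8.00.
Bearing = atan2(Δeast, Δnorth) mod 360° = 82.01° ≈ 082°.

082°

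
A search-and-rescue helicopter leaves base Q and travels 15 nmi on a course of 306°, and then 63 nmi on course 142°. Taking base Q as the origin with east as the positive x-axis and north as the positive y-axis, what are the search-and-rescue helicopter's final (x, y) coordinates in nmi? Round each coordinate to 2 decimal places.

Leg 1 (306°, 15 nmi): east 15 sin 306° = -12.14, north 15 cos 306° = 8.82
Leg 2 (142°, 63 nmi): east 63 sin 142° = 38.79, north 63 cos 142° = -49.64
Summing: 26.65 nmi east, -40.83 nmi north → (26.65, -40.83).

(26.65, -40.83)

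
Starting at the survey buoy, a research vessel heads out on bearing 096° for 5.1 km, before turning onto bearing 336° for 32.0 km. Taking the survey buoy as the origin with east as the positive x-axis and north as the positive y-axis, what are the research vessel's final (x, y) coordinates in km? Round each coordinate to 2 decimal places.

(-7.94, 28.70)

Leg 1 (096°, 5.1 km): east 5.1 sin 96° = 5.07, north 5.1 cos 96° = -0.53
Leg 2 (336°, 32.0 km): east 32.0 sin 336° = -13.02, north 32.0 cos 336° = 29.23
Summing: -7.94 km east, 28.70 km north → (-7.94, 28.70).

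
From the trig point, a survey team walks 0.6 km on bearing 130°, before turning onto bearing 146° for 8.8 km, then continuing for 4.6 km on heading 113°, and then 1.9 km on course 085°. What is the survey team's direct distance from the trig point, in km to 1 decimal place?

14.8 km

Leg 1 (130°, 0.6 km): east 0.6 sin 130° = 0.46, north 0.6 cos 130° = -0.39
Leg 2 (146°, 8.8 km): east 8.8 sin 146° = 4.92, north 8.8 cos 146° = -7.30
Leg 3 (113°, 4.6 km): east 4.6 sin 113° = 4.23, north 4.6 cos 113° = -1.80
Leg 4 (085°, 1.9 km): east 1.9 sin 85° = 1.89, north 1.9 cos 85° = 0.17
Net: 11.51 east, -9.31 north. Distance = √((11.51)² + (-9.31)²) = 14.804 km.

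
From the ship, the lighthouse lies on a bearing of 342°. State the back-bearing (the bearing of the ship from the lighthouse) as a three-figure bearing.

162°

Back-bearing = 342° − 180° = 162°.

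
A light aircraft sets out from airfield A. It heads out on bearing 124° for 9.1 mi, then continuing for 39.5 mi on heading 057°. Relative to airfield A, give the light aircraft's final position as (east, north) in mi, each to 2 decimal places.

Leg 1 (124°, 9.1 mi): east 9.1 sin 124° = 7.54, north 9.1 cos 124° = -5.09
Leg 2 (057°, 39.5 mi): east 39.5 sin 57° = 33.13, north 39.5 cos 57° = 21.51
Summing: 40.67 mi east, 16.42 mi north → (40.67, 16.42).

(40.67, 16.42)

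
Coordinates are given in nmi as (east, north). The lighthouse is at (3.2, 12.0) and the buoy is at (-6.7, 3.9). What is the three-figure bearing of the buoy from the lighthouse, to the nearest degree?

231°

Δeast = -6.7 − 3.2 = -9.90; Δnorth = 3.9 − 12.0 = -8.10.
Bearing = atan2(Δeast, Δnorth) mod 360° = 230.71° ≈ 231°.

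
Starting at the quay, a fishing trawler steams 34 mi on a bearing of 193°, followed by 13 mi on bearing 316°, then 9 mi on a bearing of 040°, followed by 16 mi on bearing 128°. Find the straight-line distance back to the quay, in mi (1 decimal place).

Leg 1 (193°, 34 mi): east 34 sin 193° = -7.65, north 34 cos 193° = -33.13
Leg 2 (316°, 13 mi): east 13 sin 316° = -9.03, north 13 cos 316° = 9.35
Leg 3 (040°, 9 mi): east 9 sin 40° = 5.79, north 9 cos 40° = 6.89
Leg 4 (128°, 16 mi): east 16 sin 128° = 12.61, north 16 cos 128° = -9.85
Net: 1.71 east, -26.73 north. Distance = √((1.71)² + (-26.73)²) = 26.788 mi.

26.8 mi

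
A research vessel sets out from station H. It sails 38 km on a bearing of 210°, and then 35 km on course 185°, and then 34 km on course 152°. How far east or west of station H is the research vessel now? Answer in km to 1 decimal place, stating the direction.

6.1 km west

Leg 1 (210°, 38 km): east 38 sin 210° = -19.00, north 38 cos 210° = -32.91
Leg 2 (185°, 35 km): east 35 sin 185° = -3.05, north 35 cos 185° = -34.87
Leg 3 (152°, 34 km): east 34 sin 152° = 15.96, north 34 cos 152° = -30.02
Net east component: -6.09 km.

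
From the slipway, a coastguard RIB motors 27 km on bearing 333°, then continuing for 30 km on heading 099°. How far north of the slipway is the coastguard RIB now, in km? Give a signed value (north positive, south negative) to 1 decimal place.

19.4 km

Leg 1 (333°, 27 km): east 27 sin 333° = -12.26, north 27 cos 333° = 24.06
Leg 2 (099°, 30 km): east 30 sin 99° = 29.63, north 30 cos 99° = -4.69
Net north component: 19.36 km.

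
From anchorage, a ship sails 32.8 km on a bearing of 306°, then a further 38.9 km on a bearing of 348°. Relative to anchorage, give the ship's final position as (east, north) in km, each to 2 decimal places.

Leg 1 (306°, 32.8 km): east 32.8 sin 306° = -26.54, north 32.8 cos 306° = 19.28
Leg 2 (348°, 38.9 km): east 38.9 sin 348° = -8.09, north 38.9 cos 348° = 38.05
Summing: -34.62 km east, 57.33 km north → (-34.62, 57.33).

(-34.62, 57.33)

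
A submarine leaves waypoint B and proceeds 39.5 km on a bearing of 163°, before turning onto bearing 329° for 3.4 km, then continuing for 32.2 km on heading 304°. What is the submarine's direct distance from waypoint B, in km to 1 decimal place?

23.9 km

Leg 1 (163°, 39.5 km): east 39.5 sin 163° = 11.55, north 39.5 cos 163° = -37.77
Leg 2 (329°, 3.4 km): east 3.4 sin 329° = -1.75, north 3.4 cos 329° = 2.91
Leg 3 (304°, 32.2 km): east 32.2 sin 304° = -26.70, north 32.2 cos 304° = 18.01
Net: -16.90 east, -16.85 north. Distance = √((-16.90)² + (-16.85)²) = 23.866 km.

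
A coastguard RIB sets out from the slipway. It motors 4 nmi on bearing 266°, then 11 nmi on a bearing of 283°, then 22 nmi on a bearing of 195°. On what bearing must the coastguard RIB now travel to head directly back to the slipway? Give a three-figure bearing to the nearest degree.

Leg 1 (266°, 4 nmi): east 4 sin 266° = -3.99, north 4 cos 266° = -0.28
Leg 2 (283°, 11 nmi): east 11 sin 283° = -10.72, north 11 cos 283° = 2.47
Leg 3 (195°, 22 nmi): east 22 sin 195° = -5.69, north 22 cos 195° = -21.25
Net displacement: -20.40 east, -19.05 north. Direction back to start is (20.40, 19.05): bearing = atan2(20.40, 19.05) mod 360° = 46.96° ≈ 047°.

047°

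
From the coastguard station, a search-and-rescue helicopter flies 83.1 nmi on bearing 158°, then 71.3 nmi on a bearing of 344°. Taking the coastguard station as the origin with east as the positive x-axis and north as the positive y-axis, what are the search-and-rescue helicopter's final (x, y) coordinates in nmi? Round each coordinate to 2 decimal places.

Leg 1 (158°, 83.1 nmi): east 83.1 sin 158° = 31.13, north 83.1 cos 158° = -77.05
Leg 2 (344°, 71.3 nmi): east 71.3 sin 344° = -19.65, north 71.3 cos 344° = 68.54
Summing: 11.48 nmi east, -8.51 nmi north → (11.48, -8.51).

(11.48, -8.51)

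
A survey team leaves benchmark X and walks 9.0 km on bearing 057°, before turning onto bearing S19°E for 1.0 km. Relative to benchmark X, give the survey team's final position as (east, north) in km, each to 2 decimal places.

(7.87, 3.96)

Leg 1 (057°, 9.0 km): east 9.0 sin 57° = 7.55, north 9.0 cos 57° = 4.90
Leg 2 (S19°E, 1.0 km): east 1.0 sin 161° = 0.33, north 1.0 cos 161° = -0.95
Summing: 7.87 km east, 3.96 km north → (7.87, 3.96).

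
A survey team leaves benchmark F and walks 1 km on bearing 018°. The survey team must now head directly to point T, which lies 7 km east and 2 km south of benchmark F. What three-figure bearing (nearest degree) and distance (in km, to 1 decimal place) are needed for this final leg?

114°, 7.3 km

Leg 1 (018°, 1 km): east 1 sin 18° = 0.31, north 1 cos 18° = 0.95
Current position: (0.31, 0.95). Target: (7, -2). Remaining: Δeast = 6.69, Δnorth = -2.95.
Bearing = atan2(6.69, -2.95) mod 360° = 113.80°; distance = √((6.69)² + (-2.95)²) = 7.313 km.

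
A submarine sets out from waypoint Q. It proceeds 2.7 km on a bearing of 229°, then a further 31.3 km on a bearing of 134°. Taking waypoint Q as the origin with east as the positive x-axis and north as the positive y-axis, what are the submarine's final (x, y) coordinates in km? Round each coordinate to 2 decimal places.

Leg 1 (229°, 2.7 km): east 2.7 sin 229° = -2.04, north 2.7 cos 229° = -1.77
Leg 2 (134°, 31.3 km): east 31.3 sin 134° = 22.52, north 31.3 cos 134° = -21.74
Summing: 20.48 km east, -23.51 km north → (20.48, -23.51).

(20.48, -23.51)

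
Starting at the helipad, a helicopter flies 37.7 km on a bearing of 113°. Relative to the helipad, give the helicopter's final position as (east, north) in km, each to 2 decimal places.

Leg 1 (113°, 37.7 km): east 37.7 sin 113° = 34.70, north 37.7 cos 113° = -14.73
Summing: 34.70 km east, -14.73 km north → (34.70, -14.73).

(34.70, -14.73)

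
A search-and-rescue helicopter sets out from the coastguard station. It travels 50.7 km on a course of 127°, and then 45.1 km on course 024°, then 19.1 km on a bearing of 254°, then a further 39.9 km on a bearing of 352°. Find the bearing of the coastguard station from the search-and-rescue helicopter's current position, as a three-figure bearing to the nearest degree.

218°

Leg 1 (127°, 50.7 km): east 50.7 sin 127° = 40.49, north 50.7 cos 127° = -30.51
Leg 2 (024°, 45.1 km): east 45.1 sin 24° = 18.34, north 45.1 cos 24° = 41.20
Leg 3 (254°, 19.1 km): east 19.1 sin 254° = -18.36, north 19.1 cos 254° = -5.26
Leg 4 (352°, 39.9 km): east 39.9 sin 352° = -5.55, north 39.9 cos 352° = 39.51
Net displacement: 34.92 east, 44.94 north. Direction back to start is (-34.92, -44.94): bearing = atan2(-34.92, -44.94) mod 360° = 217.85° ≈ 218°.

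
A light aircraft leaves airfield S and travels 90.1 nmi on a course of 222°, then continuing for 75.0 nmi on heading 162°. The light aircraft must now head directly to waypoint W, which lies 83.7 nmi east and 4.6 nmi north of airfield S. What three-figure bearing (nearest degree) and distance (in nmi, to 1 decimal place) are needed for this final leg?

Leg 1 (222°, 90.1 nmi): east 90.1 sin 222° = -60.29, north 90.1 cos 222° = -66.96
Leg 2 (162°, 75.0 nmi): east 75.0 sin 162° = 23.18, north 75.0 cos 162° = -71.33
Current position: (-37.11, -138.29). Target: (83.7, 4.6). Remaining: Δeast = 120.81, Δnorth = 142.89.
Bearing = atan2(120.81, 142.89) mod 360° = 40.21°; distance = √((120.81)² + (142.89)²) = 187.116 nmi.

040°, 187.1 nmi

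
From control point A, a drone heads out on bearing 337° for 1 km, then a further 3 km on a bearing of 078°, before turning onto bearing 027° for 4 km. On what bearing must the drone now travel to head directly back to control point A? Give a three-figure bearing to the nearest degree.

Leg 1 (337°, 1 km): east 1 sin 337° = -0.39, north 1 cos 337° = 0.92
Leg 2 (078°, 3 km): east 3 sin 78° = 2.93, north 3 cos 78° = 0.62
Leg 3 (027°, 4 km): east 4 sin 27° = 1.82, north 4 cos 27° = 3.56
Net displacement: 4.36 east, 5.11 north. Direction back to start is (-4.36, -5.11): bearing = atan2(-4.36, -5.11) mod 360° = 220.48° ≈ 220°.

220°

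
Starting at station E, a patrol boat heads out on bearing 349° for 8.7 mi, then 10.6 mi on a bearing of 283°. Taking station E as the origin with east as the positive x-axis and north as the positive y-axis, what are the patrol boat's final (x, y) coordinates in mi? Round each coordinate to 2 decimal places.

(-11.99, 10.92)

Leg 1 (349°, 8.7 mi): east 8.7 sin 349° = -1.66, north 8.7 cos 349° = 8.54
Leg 2 (283°, 10.6 mi): east 10.6 sin 283° = -10.33, north 10.6 cos 283° = 2.38
Summing: -11.99 mi east, 10.92 mi north → (-11.99, 10.92).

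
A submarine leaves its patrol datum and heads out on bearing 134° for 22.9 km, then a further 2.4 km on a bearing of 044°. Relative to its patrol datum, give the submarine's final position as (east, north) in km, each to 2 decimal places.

Leg 1 (134°, 22.9 km): east 22.9 sin 134° = 16.47, north 22.9 cos 134° = -15.91
Leg 2 (044°, 2.4 km): east 2.4 sin 44° = 1.67, north 2.4 cos 44° = 1.73
Summing: 18.14 km east, -14.18 km north → (18.14, -14.18).

(18.14, -14.18)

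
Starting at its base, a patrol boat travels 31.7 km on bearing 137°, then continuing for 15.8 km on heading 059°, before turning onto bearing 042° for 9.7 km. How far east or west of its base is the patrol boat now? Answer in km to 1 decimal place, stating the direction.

41.7 km east

Leg 1 (137°, 31.7 km): east 31.7 sin 137° = 21.62, north 31.7 cos 137° = -23.18
Leg 2 (059°, 15.8 km): east 15.8 sin 59° = 13.54, north 15.8 cos 59° = 8.14
Leg 3 (042°, 9.7 km): east 9.7 sin 42° = 6.49, north 9.7 cos 42° = 7.21
Net east component: 41.65 km.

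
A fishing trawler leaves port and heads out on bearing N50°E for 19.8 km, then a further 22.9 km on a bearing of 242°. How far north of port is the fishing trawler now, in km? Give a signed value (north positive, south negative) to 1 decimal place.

2.0 km

Leg 1 (N50°E, 19.8 km): east 19.8 sin 50° = 15.17, north 19.8 cos 50° = 12.73
Leg 2 (242°, 22.9 km): east 22.9 sin 242° = -20.22, north 22.9 cos 242° = -10.75
Net north component: 1.98 km.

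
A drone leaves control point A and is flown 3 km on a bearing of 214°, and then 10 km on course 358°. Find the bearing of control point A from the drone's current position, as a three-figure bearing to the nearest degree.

Leg 1 (214°, 3 km): east 3 sin 214° = -1.68, north 3 cos 214° = -2.49
Leg 2 (358°, 10 km): east 10 sin 358° = -0.35, north 10 cos 358° = 9.99
Net displacement: -2.03 east, 7.51 north. Direction back to start is (2.03, -7.51): bearing = atan2(2.03, -7.51) mod 360° = 164.89° ≈ 165°.

165°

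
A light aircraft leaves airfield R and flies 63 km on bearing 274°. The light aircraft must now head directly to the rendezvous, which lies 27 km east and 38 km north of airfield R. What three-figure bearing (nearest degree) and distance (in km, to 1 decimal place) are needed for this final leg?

Leg 1 (274°, 63 km): east 63 sin 274° = -62.85, north 63 cos 274° = 4.39
Current position: (-62.85, 4.39). Target: (27, 38). Remaining: Δeast = 89.85, Δnorth = 33.61.
Bearing = atan2(89.85, 33.61) mod 360° = 69.49°; distance = √((89.85)² + (33.61)²) = 95.926 km.

069°, 95.9 km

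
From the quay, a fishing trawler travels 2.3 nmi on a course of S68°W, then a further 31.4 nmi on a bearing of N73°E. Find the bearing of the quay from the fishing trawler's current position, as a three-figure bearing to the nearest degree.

253°

Leg 1 (S68°W, 2.3 nmi): east 2.3 sin 248° = -2.13, north 2.3 cos 248° = -0.86
Leg 2 (N73°E, 31.4 nmi): east 31.4 sin 73° = 30.03, north 31.4 cos 73° = 9.18
Net displacement: 27.90 east, 8.32 north. Direction back to start is (-27.90, -8.32): bearing = atan2(-27.90, -8.32) mod 360° = 253.39° ≈ 253°.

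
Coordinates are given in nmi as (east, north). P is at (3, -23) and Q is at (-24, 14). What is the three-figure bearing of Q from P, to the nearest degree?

324°

Δeast = -24 − 3 = -27.00; Δnorth = 14 − -23 = 37.00.
Bearing = atan2(Δeast, Δnorth) mod 360° = 323.88° ≈ 324°.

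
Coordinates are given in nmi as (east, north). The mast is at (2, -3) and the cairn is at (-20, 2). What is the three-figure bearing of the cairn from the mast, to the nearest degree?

283°

Δeast = -20 − 2 = -22.00; Δnorth = 2 − -3 = 5.00.
Bearing = atan2(Δeast, Δnorth) mod 360° = 282.80° ≈ 283°.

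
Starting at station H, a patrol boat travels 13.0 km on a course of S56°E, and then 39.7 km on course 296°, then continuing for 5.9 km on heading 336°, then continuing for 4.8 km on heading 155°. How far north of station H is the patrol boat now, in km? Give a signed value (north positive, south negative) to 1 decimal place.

Leg 1 (S56°E, 13.0 km): east 13.0 sin 124° = 10.78, north 13.0 cos 124° = -7.27
Leg 2 (296°, 39.7 km): east 39.7 sin 296° = -35.68, north 39.7 cos 296° = 17.40
Leg 3 (336°, 5.9 km): east 5.9 sin 336° = -2.40, north 5.9 cos 336° = 5.39
Leg 4 (155°, 4.8 km): east 4.8 sin 155° = 2.03, north 4.8 cos 155° = -4.35
Net north component: 11.17 km.

11.2 km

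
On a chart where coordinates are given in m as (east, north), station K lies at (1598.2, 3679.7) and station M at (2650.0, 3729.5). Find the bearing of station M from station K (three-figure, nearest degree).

Δeast = 2650.0 − 1598.2 = 1051.80; Δnorth = 3729.5 − 3679.7 = 49.80.
Bearing = atan2(Δeast, Δnorth) mod 360° = 87.29° ≈ 087°.

087°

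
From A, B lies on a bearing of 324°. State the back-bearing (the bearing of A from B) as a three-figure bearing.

144°

Back-bearing = 324° − 180° = 144°.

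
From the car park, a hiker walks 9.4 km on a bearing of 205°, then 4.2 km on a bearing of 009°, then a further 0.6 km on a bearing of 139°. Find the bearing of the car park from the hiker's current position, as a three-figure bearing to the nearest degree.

Leg 1 (205°, 9.4 km): east 9.4 sin 205° = -3.97, north 9.4 cos 205° = -8.52
Leg 2 (009°, 4.2 km): east 4.2 sin 9° = 0.66, north 4.2 cos 9° = 4.15
Leg 3 (139°, 0.6 km): east 0.6 sin 139° = 0.39, north 0.6 cos 139° = -0.45
Net displacement: -2.92 east, -4.82 north. Direction back to start is (2.92, 4.82): bearing = atan2(2.92, 4.82) mod 360° = 31.20° ≈ 031°.

031°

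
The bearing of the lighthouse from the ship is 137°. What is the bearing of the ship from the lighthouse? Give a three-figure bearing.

Back-bearing = 137° + 180° = 317°.

317°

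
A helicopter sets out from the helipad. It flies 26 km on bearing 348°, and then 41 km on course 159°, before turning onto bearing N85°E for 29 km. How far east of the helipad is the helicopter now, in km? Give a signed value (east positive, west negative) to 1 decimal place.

Leg 1 (348°, 26 km): east 26 sin 348° = -5.41, north 26 cos 348° = 25.43
Leg 2 (159°, 41 km): east 41 sin 159° = 14.69, north 41 cos 159° = -38.28
Leg 3 (N85°E, 29 km): east 29 sin 85° = 28.89, north 29 cos 85° = 2.53
Net east component: 38.18 km.

38.2 km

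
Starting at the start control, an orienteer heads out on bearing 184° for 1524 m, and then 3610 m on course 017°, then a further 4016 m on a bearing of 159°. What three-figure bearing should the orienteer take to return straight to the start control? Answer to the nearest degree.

Leg 1 (184°, 1524 m): east 1524 sin 184° = -106.31, north 1524 cos 184° = -1520.29
Leg 2 (017°, 3610 m): east 3610 sin 17° = 1055.46, north 3610 cos 17° = 3452.26
Leg 3 (159°, 4016 m): east 4016 sin 159° = 1439.21, north 4016 cos 159° = -3749.26
Net displacement: 2388.36 east, -1817.29 north. Direction back to start is (-2388.36, 1817.29): bearing = atan2(-2388.36, 1817.29) mod 360° = 307.27° ≈ 307°.

307°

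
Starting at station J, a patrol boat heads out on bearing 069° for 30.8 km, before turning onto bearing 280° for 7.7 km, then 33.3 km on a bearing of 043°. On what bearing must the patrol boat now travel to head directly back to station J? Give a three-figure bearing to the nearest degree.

Leg 1 (069°, 30.8 km): east 30.8 sin 69° = 28.75, north 30.8 cos 69° = 11.04
Leg 2 (280°, 7.7 km): east 7.7 sin 280° = -7.58, north 7.7 cos 280° = 1.34
Leg 3 (043°, 33.3 km): east 33.3 sin 43° = 22.71, north 33.3 cos 43° = 24.35
Net displacement: 43.88 east, 36.73 north. Direction back to start is (-43.88, -36.73): bearing = atan2(-43.88, -36.73) mod 360° = 230.07° ≈ 230°.

230°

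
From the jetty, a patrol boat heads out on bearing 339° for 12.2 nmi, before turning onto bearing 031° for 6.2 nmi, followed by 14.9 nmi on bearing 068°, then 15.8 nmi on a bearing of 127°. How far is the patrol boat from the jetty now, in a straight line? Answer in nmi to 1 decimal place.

Leg 1 (339°, 12.2 nmi): east 12.2 sin 339° = -4.37, north 12.2 cos 339° = 11.39
Leg 2 (031°, 6.2 nmi): east 6.2 sin 31° = 3.19, north 6.2 cos 31° = 5.31
Leg 3 (068°, 14.9 nmi): east 14.9 sin 68° = 13.82, north 14.9 cos 68° = 5.58
Leg 4 (127°, 15.8 nmi): east 15.8 sin 127° = 12.62, north 15.8 cos 127° = -9.51
Net: 25.25 east, 12.78 north. Distance = √((25.25)² + (12.78)²) = 28.303 nmi.

28.3 nmi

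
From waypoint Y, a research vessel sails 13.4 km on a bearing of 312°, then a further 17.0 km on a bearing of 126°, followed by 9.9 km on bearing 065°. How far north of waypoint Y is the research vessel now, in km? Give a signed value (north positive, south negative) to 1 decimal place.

3.2 km

Leg 1 (312°, 13.4 km): east 13.4 sin 312° = -9.96, north 13.4 cos 312° = 8.97
Leg 2 (126°, 17.0 km): east 17.0 sin 126° = 13.75, north 17.0 cos 126° = -9.99
Leg 3 (065°, 9.9 km): east 9.9 sin 65° = 8.97, north 9.9 cos 65° = 4.18
Net north component: 3.16 km.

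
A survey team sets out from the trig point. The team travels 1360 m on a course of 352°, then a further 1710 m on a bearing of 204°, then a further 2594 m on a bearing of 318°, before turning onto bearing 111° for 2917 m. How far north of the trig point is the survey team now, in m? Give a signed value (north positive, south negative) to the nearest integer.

Leg 1 (352°, 1360 m): east 1360 sin 352° = -189.28, north 1360 cos 352° = 1346.76
Leg 2 (204°, 1710 m): east 1710 sin 204° = -695.52, north 1710 cos 204° = -1562.16
Leg 3 (318°, 2594 m): east 2594 sin 318° = -1735.72, north 2594 cos 318° = 1927.72
Leg 4 (111°, 2917 m): east 2917 sin 111° = 2723.25, north 2917 cos 111° = -1045.36
Net north component: 666.96 m.

667 m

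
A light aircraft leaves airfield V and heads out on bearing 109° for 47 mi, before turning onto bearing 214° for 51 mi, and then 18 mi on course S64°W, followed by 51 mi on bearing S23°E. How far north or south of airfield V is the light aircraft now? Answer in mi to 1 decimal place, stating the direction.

Leg 1 (109°, 47 mi): east 47 sin 109° = 44.44, north 47 cos 109° = -15.30
Leg 2 (214°, 51 mi): east 51 sin 214° = -28.52, north 51 cos 214° = -42.28
Leg 3 (S64°W, 18 mi): east 18 sin 244° = -16.18, north 18 cos 244° = -7.89
Leg 4 (S23°E, 51 mi): east 51 sin 157° = 19.93, north 51 cos 157° = -46.95
Net north component: -112.42 mi.

112.4 mi south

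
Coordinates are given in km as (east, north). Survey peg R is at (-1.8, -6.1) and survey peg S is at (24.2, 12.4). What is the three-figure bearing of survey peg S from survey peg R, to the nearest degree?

055°

Δeast = 24.2 − -1.8 = 26.00; Δnorth = 12.4 − -6.1 = 18.50.
Bearing = atan2(Δeast, Δnorth) mod 360° = 54.57° ≈ 055°.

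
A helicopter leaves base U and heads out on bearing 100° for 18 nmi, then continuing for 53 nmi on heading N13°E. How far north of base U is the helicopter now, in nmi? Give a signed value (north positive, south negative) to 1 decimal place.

Leg 1 (100°, 18 nmi): east 18 sin 100° = 17.73, north 18 cos 100° = -3.13
Leg 2 (N13°E, 53 nmi): east 53 sin 13° = 11.92, north 53 cos 13° = 51.64
Net north component: 48.52 nmi.

48.5 nmi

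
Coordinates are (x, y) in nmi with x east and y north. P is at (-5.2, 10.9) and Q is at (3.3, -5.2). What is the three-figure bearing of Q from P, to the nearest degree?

152°

Δeast = 3.3 − -5.2 = 8.50; Δnorth = -5.2 − 10.9 = -16.10.
Bearing = atan2(Δeast, Δnorth) mod 360° = 152.17° ≈ 152°.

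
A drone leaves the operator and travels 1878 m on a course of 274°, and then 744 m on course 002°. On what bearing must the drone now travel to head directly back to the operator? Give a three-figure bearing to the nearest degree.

Leg 1 (274°, 1878 m): east 1878 sin 274° = -1873.43, north 1878 cos 274° = 131.00
Leg 2 (002°, 744 m): east 744 sin 2° = 25.97, north 744 cos 2° = 743.55
Net displacement: -1847.46 east, 874.55 north. Direction back to start is (1847.46, -874.55): bearing = atan2(1847.46, -874.55) mod 360° = 115.33° ≈ 115°.

115°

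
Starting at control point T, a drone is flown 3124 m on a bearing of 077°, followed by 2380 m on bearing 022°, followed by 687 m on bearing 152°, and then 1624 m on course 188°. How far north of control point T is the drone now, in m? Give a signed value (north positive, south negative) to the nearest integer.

695 m

Leg 1 (077°, 3124 m): east 3124 sin 77° = 3043.93, north 3124 cos 77° = 702.75
Leg 2 (022°, 2380 m): east 2380 sin 22° = 891.56, north 2380 cos 22° = 2206.70
Leg 3 (152°, 687 m): east 687 sin 152° = 322.53, north 687 cos 152° = -606.58
Leg 4 (188°, 1624 m): east 1624 sin 188° = -226.02, north 1624 cos 188° = -1608.20
Net north component: 694.66 m.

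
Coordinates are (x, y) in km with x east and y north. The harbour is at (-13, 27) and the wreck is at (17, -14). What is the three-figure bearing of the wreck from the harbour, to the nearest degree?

Δeast = 17 − -13 = 30.00; Δnorth = -14 − 27 = -41.00.
Bearing = atan2(Δeast, Δnorth) mod 360° = 143.81° ≈ 144°.

144°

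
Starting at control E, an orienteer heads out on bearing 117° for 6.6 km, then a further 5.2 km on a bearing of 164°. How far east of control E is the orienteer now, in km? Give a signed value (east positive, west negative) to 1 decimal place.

7.3 km

Leg 1 (117°, 6.6 km): east 6.6 sin 117° = 5.88, north 6.6 cos 117° = -3.00
Leg 2 (164°, 5.2 km): east 5.2 sin 164° = 1.43, north 5.2 cos 164° = -5.00
Net east component: 7.31 km.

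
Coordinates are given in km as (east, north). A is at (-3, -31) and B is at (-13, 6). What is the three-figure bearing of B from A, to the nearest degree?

345°

Δeast = -13 − -3 = -10.00; Δnorth = 6 − -31 = 37.00.
Bearing = atan2(Δeast, Δnorth) mod 360° = 344.88° ≈ 345°.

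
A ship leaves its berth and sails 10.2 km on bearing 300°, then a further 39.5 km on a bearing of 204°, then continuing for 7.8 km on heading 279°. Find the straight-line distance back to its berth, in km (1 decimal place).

Leg 1 (300°, 10.2 km): east 10.2 sin 300° = -8.83, north 10.2 cos 300° = 5.10
Leg 2 (204°, 39.5 km): east 39.5 sin 204° = -16.07, north 39.5 cos 204° = -36.09
Leg 3 (279°, 7.8 km): east 7.8 sin 279° = -7.70, north 7.8 cos 279° = 1.22
Net: -32.60 east, -29.76 north. Distance = √((-32.60)² + (-29.76)²) = 44.147 km.

44.1 km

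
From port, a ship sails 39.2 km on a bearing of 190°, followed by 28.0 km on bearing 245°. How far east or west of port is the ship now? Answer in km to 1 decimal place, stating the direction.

32.2 km west

Leg 1 (190°, 39.2 km): east 39.2 sin 190° = -6.81, north 39.2 cos 190° = -38.60
Leg 2 (245°, 28.0 km): east 28.0 sin 245° = -25.38, north 28.0 cos 245° = -11.83
Net east component: -32.18 km.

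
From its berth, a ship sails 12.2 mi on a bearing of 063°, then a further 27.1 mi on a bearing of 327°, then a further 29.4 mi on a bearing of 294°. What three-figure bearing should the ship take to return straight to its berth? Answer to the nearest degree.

143°

Leg 1 (063°, 12.2 mi): east 12.2 sin 63° = 10.87, north 12.2 cos 63° = 5.54
Leg 2 (327°, 27.1 mi): east 27.1 sin 327° = -14.76, north 27.1 cos 327° = 22.73
Leg 3 (294°, 29.4 mi): east 29.4 sin 294° = -26.86, north 29.4 cos 294° = 11.96
Net displacement: -30.75 east, 40.22 north. Direction back to start is (30.75, -40.22): bearing = atan2(30.75, -40.22) mod 360° = 142.61° ≈ 143°.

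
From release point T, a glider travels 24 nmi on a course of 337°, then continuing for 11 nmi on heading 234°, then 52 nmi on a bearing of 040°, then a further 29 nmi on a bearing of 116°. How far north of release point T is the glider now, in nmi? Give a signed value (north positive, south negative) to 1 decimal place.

42.7 nmi

Leg 1 (337°, 24 nmi): east 24 sin 337° = -9.38, north 24 cos 337° = 22.09
Leg 2 (234°, 11 nmi): east 11 sin 234° = -8.90, north 11 cos 234° = -6.47
Leg 3 (040°, 52 nmi): east 52 sin 40° = 33.42, north 52 cos 40° = 39.83
Leg 4 (116°, 29 nmi): east 29 sin 116° = 26.07, north 29 cos 116° = -12.71
Net north component: 42.75 nmi.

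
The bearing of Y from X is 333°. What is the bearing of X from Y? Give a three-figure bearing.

Back-bearing = 333° − 180° = 153°.

153°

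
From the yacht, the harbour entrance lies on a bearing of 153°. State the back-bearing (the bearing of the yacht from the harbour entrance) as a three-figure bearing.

Back-bearing = 153° + 180° = 333°.

333°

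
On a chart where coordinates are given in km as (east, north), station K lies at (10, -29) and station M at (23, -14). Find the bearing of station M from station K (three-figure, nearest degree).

Δeast = 23 − 10 = 13.00; Δnorth = -14 − -29 = 15.00.
Bearing = atan2(Δeast, Δnorth) mod 360° = 40.91° ≈ 041°.

041°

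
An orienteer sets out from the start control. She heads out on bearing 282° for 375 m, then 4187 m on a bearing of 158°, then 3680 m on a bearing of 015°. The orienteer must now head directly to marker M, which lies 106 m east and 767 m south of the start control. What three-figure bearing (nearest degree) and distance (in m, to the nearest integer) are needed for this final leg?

256°, 2112 m

Leg 1 (282°, 375 m): east 375 sin 282° = -366.81, north 375 cos 282° = 77.97
Leg 2 (158°, 4187 m): east 4187 sin 158° = 1568.48, north 4187 cos 158° = -3882.12
Leg 3 (015°, 3680 m): east 3680 sin 15° = 952.45, north 3680 cos 15° = 3554.61
Current position: (2154.13, -249.54). Target: (106, -767). Remaining: Δeast = -2048.13, Δnorth = -517.46.
Bearing = atan2(-2048.13, -517.46) mod 360° = 255.82°; distance = √((-2048.13)² + (-517.46)²) = 2112.482 m.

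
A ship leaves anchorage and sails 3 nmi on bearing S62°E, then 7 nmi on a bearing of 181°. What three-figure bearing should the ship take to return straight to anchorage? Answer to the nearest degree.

Leg 1 (S62°E, 3 nmi): east 3 sin 118° = 2.65, north 3 cos 118° = -1.41
Leg 2 (181°, 7 nmi): east 7 sin 181° = -0.12, north 7 cos 181° = -7.00
Net displacement: 2.53 east, -8.41 north. Direction back to start is (-2.53, 8.41): bearing = atan2(-2.53, 8.41) mod 360° = 343.27° ≈ 343°.

343°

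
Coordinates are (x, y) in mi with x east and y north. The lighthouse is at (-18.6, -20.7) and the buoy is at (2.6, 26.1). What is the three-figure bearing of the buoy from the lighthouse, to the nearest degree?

024°

Δeast = 2.6 − -18.6 = 21.20; Δnorth = 26.1 − -20.7 = 46.80.
Bearing = atan2(Δeast, Δnorth) mod 360° = 24.37° ≈ 024°.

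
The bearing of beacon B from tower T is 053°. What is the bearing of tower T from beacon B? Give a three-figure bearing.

Back-bearing = 053° + 180° = 233°.

233°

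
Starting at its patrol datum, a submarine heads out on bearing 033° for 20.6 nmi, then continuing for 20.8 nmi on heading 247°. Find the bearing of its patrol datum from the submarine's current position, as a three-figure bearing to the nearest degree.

Leg 1 (033°, 20.6 nmi): east 20.6 sin 33° = 11.22, north 20.6 cos 33° = 17.28
Leg 2 (247°, 20.8 nmi): east 20.8 sin 247° = -19.15, north 20.8 cos 247° = -8.13
Net displacement: -7.93 east, 9.15 north. Direction back to start is (7.93, -9.15): bearing = atan2(7.93, -9.15) mod 360° = 139.09° ≈ 139°.

139°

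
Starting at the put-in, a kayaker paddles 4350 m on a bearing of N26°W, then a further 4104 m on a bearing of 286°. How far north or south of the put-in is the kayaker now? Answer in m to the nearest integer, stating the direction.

Leg 1 (N26°W, 4350 m): east 4350 sin 334° = -1906.91, north 4350 cos 334° = 3909.75
Leg 2 (286°, 4104 m): east 4104 sin 286° = -3945.02, north 4104 cos 286° = 1131.22
Net north component: 5040.97 m.

5041 m north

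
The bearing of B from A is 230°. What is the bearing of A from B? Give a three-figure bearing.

050°

Back-bearing = 230° − 180° = 050°.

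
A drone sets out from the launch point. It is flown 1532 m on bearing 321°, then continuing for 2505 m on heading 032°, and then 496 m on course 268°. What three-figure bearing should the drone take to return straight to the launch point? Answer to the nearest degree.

Leg 1 (321°, 1532 m): east 1532 sin 321° = -964.12, north 1532 cos 321° = 1190.59
Leg 2 (032°, 2505 m): east 2505 sin 32° = 1327.45, north 2505 cos 32° = 2124.36
Leg 3 (268°, 496 m): east 496 sin 268° = -495.70, north 496 cos 268° = -17.31
Net displacement: -132.37 east, 3297.64 north. Direction back to start is (132.37, -3297.64): bearing = atan2(132.37, -3297.64) mod 360° = 177.70° ≈ 178°.

178°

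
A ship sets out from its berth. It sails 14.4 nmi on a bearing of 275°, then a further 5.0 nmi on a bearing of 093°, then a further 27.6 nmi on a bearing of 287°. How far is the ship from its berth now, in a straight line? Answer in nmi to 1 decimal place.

36.9 nmi

Leg 1 (275°, 14.4 nmi): east 14.4 sin 275° = -14.35, north 14.4 cos 275° = 1.26
Leg 2 (093°, 5.0 nmi): east 5.0 sin 93° = 4.99, north 5.0 cos 93° = -0.26
Leg 3 (287°, 27.6 nmi): east 27.6 sin 287° = -26.39, north 27.6 cos 287° = 8.07
Net: -35.75 east, 9.06 north. Distance = √((-35.75)² + (9.06)²) = 36.877 nmi.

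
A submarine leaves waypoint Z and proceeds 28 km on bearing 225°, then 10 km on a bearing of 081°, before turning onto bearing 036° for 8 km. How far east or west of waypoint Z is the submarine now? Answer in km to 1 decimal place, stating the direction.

Leg 1 (225°, 28 km): east 28 sin 225° = -19.80, north 28 cos 225° = -19.80
Leg 2 (081°, 10 km): east 10 sin 81° = 9.88, north 10 cos 81° = 1.56
Leg 3 (036°, 8 km): east 8 sin 36° = 4.70, north 8 cos 36° = 6.47
Net east component: -5.22 km.

5.2 km west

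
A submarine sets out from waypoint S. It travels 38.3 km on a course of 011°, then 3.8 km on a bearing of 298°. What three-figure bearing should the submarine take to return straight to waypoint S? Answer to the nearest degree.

186°

Leg 1 (011°, 38.3 km): east 38.3 sin 11° = 7.31, north 38.3 cos 11° = 37.60
Leg 2 (298°, 3.8 km): east 3.8 sin 298° = -3.36, north 3.8 cos 298° = 1.78
Net displacement: 3.95 east, 39.38 north. Direction back to start is (-3.95, -39.38): bearing = atan2(-3.95, -39.38) mod 360° = 185.73° ≈ 186°.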